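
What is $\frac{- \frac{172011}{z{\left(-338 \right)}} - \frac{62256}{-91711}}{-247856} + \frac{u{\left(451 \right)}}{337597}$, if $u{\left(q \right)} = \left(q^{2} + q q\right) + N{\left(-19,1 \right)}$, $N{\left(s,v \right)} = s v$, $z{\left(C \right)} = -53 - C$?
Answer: $\frac{67707957689558423}{56078927238360880} \approx 1.2074$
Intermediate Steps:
$u{\left(q \right)} = -19 + 2 q^{2}$ ($u{\left(q \right)} = \left(q^{2} + q q\right) - 19 = \left(q^{2} + q^{2}\right) - 19 = 2 q^{2} - 19 = -19 + 2 q^{2}$)
$\frac{- \frac{172011}{z{\left(-338 \right)}} - \frac{62256}{-91711}}{-247856} + \frac{u{\left(451 \right)}}{337597} = \frac{- \frac{172011}{-53 - -338} - \frac{62256}{-91711}}{-247856} + \frac{-19 + 2 \cdot 451^{2}}{337597} = \left(- \frac{172011}{-53 + 338} - - \frac{62256}{91711}\right) \left(- \frac{1}{247856}\right) + \left(-19 + 2 \cdot 203401\right) \frac{1}{337597} = \left(- \frac{172011}{285} + \frac{62256}{91711}\right) \left(- \frac{1}{247856}\right) + \left(-19 + 406802\right) \frac{1}{337597} = \left(\left(-172011\right) \frac{1}{285} + \frac{62256}{91711}\right) \left(- \frac{1}{247856}\right) + 406783 \cdot \frac{1}{337597} = \left(- \frac{57337}{95} + \frac{62256}{91711}\right) \left(- \frac{1}{247856}\right) + \frac{31291}{25969} = \left(- \frac{5252519287}{8712545}\right) \left(- \frac{1}{247856}\right) + \frac{31291}{25969} = \frac{5252519287}{2159456553520} + \frac{31291}{25969} = \frac{67707957689558423}{56078927238360880}$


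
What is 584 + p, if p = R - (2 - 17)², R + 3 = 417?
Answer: 773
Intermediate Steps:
R = 414 (R = -3 + 417 = 414)
p = 189 (p = 414 - (2 - 17)² = 414 - 1*(-15)² = 414 - 1*225 = 414 - 225 = 189)
584 + p = 584 + 189 = 773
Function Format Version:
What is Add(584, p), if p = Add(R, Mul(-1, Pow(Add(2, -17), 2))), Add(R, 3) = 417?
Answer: 773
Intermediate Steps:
R = 414 (R = Add(-3, 417) = 414)
p = 189 (p = Add(414, Mul(-1, Pow(Add(2, -17), 2))) = Add(414, Mul(-1, Pow(-15, 2))) = Add(414, Mul(-1, 225)) = Add(414, -225) = 189)
Add(584, p) = Add(584, 189) = 773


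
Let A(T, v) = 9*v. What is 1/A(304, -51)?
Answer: -1/459 ≈ -0.0021787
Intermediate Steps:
1/A(304, -51) = 1/(9*(-51)) = 1/(-459) = -1/459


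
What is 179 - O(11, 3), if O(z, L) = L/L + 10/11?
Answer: 1948/11 ≈ 177.09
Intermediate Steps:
O(z, L) = 21/11 (O(z, L) = 1 + 10*(1/11) = 1 + 10/11 = 21/11)
179 - O(11, 3) = 179 - 1*21/11 = 179 - 21/11 = 1948/11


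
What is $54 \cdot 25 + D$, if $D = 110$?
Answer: $1460$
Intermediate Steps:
$54 \cdot 25 + D = 54 \cdot 25 + 110 = 1350 + 110 = 1460$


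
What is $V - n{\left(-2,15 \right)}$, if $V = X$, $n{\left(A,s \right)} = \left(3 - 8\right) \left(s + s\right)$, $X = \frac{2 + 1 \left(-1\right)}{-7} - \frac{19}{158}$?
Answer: $\frac{165609}{1106} \approx 149.74$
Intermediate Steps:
$X = - \frac{291}{1106}$ ($X = \left(2 - 1\right) \left(- \frac{1}{7}\right) - \frac{19}{158} = 1 \left(- \frac{1}{7}\right) - \frac{19}{158} = - \frac{1}{7} - \frac{19}{158} = - \frac{291}{1106} \approx -0.26311$)
$n{\left(A,s \right)} = - 10 s$ ($n{\left(A,s \right)} = - 5 \cdot 2 s = - 10 s$)
$V = - \frac{291}{1106} \approx -0.26311$
$V - n{\left(-2,15 \right)} = - \frac{291}{1106} - \left(-10\right) 15 = - \frac{291}{1106} - -150 = - \frac{291}{1106} + 150 = \frac{165609}{1106}$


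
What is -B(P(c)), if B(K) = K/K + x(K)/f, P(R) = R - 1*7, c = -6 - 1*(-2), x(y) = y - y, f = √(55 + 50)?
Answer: -1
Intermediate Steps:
f = √105 ≈ 10.247
x(y) = 0
c = -4 (c = -6 + 2 = -4)
P(R) = -7 + R (P(R) = R - 7 = -7 + R)
B(K) = 1 (B(K) = K/K + 0/(√105) = 1 + 0*(√105/105) = 1 + 0 = 1)
-B(P(c)) = -1*1 = -1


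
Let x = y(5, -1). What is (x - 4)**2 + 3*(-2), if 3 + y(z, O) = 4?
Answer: 3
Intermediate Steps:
y(z, O) = 1 (y(z, O) = -3 + 4 = 1)
x = 1
(x - 4)**2 + 3*(-2) = (1 - 4)**2 + 3*(-2) = (-3)**2 - 6 = 9 - 6 = 3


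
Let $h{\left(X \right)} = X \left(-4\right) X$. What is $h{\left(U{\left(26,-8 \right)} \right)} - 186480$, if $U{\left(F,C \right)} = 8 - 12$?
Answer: $-186544$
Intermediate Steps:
$U{\left(F,C \right)} = -4$ ($U{\left(F,C \right)} = 8 - 12 = -4$)
$h{\left(X \right)} = - 4 X^{2}$ ($h{\left(X \right)} = - 4 X X = - 4 X^{2}$)
$h{\left(U{\left(26,-8 \right)} \right)} - 186480 = - 4 \left(-4\right)^{2} - 186480 = \left(-4\right) 16 - 186480 = -64 - 186480 = -186544$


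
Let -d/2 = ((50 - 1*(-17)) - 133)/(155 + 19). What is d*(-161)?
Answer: -3542/29 ≈ -122.14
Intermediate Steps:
d = 22/29 (d = -2*((50 - 1*(-17)) - 133)/(155 + 19) = -2*((50 + 17) - 133)/174 = -2*(67 - 133)/174 = -(-132)/174 = -2*(-11/29) = 22/29 ≈ 0.75862)
d*(-161) = (22/29)*(-161) = -3542/29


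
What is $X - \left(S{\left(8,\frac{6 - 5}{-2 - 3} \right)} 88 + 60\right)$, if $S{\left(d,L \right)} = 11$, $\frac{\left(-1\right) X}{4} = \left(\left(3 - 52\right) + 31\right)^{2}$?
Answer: $-2324$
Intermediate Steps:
$X = -1296$ ($X = - 4 \left(\left(3 - 52\right) + 31\right)^{2} = - 4 \left(-49 + 31\right)^{2} = - 4 \left(-18\right)^{2} = \left(-4\right) 324 = -1296$)
$X - \left(S{\left(8,\frac{6 - 5}{-2 - 3} \right)} 88 + 60\right) = -1296 - \left(11 \cdot 88 + 60\right) = -1296 - \left(968 + 60\right) = -1296 - 1028 = -2324$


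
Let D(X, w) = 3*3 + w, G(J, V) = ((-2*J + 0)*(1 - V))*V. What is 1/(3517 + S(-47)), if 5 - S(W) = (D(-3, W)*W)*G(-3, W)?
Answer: 1/24178818 ≈ 4.1359e-8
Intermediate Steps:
G(J, V) = -2*J*V*(1 - V) (G(J, V) = ((-2*J)*(1 - V))*V = (-2*J*(1 - V))*V = -2*J*V*(1 - V))
D(X, w) = 9 + w
S(W) = 5 + 6*W²*(-1 + W)*(9 + W) (S(W) = 5 - (9 + W)*W*2*(-3)*W*(-1 + W) = 5 - W*(9 + W)*(-6*W*(-1 + W)) = 5 - (-6)*W²*(-1 + W)*(9 + W) = 5 + 6*W²*(-1 + W)*(9 + W))
1/(3517 + S(-47)) = 1/(3517 + (5 + 6*(-47)²*(-1 - 47)*(9 - 47))) = 1/(3517 + (5 + 6*2209*(-48)*(-38))) = 1/(3517 + (5 + 24175296)) = 1/(3517 + 24175301) = 1/24178818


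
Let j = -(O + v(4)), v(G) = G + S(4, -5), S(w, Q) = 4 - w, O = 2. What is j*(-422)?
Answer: 2532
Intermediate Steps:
v(G) = G (v(G) = G + (4 - 1*4) = G + (4 - 4) = G + 0 = G)
j = -6 (j = -(2 + 4) = -1*6 = -6)
j*(-422) = -6*(-422) = 2532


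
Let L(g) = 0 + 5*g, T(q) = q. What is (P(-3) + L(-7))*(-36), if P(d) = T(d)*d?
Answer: 936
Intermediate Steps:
L(g) = 5*g
P(d) = d² (P(d) = d*d = d²)
(P(-3) + L(-7))*(-36) = ((-3)² + 5*(-7))*(-36) = (9 - 35)*(-36) = -26*(-36) = 936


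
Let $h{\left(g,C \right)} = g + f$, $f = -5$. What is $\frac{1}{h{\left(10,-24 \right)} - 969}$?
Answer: $- \frac{1}{964} \approx -0.0010373$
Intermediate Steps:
$h{\left(g,C \right)} = -5 + g$ ($h{\left(g,C \right)} = g - 5 = -5 + g$)
$\frac{1}{h{\left(10,-24 \right)} - 969} = \frac{1}{\left(-5 + 10\right) - 969} = \frac{1}{5 - 969} = \frac{1}{-964} = - \frac{1}{964}$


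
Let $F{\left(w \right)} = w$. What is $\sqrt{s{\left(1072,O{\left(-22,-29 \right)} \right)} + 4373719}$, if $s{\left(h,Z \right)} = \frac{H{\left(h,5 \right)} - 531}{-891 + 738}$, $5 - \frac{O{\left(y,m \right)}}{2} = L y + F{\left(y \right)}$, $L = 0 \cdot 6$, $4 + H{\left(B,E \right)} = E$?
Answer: $\frac{\sqrt{11376052129}}{51} \approx 2091.3$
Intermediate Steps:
$H{\left(B,E \right)} = -4 + E$
$L = 0$
$O{\left(y,m \right)} = 10 - 2 y$ ($O{\left(y,m \right)} = 10 - 2 \left(0 y + y\right) = 10 - 2 \left(0 + y\right) = 10 - 2 y$)
$s{\left(h,Z \right)} = \frac{530}{153}$ ($s{\left(h,Z \right)} = \frac{\left(-4 + 5\right) - 531}{-891 + 738} = \frac{1 - 531}{-153} = \left(-530\right) \left(- \frac{1}{153}\right) = \frac{530}{153}$)
$\sqrt{s{\left(1072,O{\left(-22,-29 \right)} \right)} + 4373719} = \sqrt{\frac{530}{153} + 4373719} = \sqrt{\frac{669179537}{153}} = \frac{\sqrt{11376052129}}{51}$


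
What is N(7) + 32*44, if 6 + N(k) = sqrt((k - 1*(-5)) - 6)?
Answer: 1402 + sqrt(6) ≈ 1404.4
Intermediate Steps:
N(k) = -6 + sqrt(-1 + k) (N(k) = -6 + sqrt((k - 1*(-5)) - 6) = -6 + sqrt((k + 5) - 6) = -6 + sqrt((5 + k) - 6) = -6 + sqrt(-1 + k))
N(7) + 32*44 = (-6 + sqrt(-1 + 7)) + 32*44 = (-6 + sqrt(6)) + 1408 = 1402 + sqrt(6)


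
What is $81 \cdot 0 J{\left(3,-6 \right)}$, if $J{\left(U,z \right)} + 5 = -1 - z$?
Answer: $0$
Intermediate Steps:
$J{\left(U,z \right)} = -6 - z$ ($J{\left(U,z \right)} = -5 - \left(1 + z\right) = -6 - z$)
$81 \cdot 0 J{\left(3,-6 \right)} = 81 \cdot 0 \left(-6 - -6\right) = 0 \left(-6 + 6\right) = 0 \cdot 0 = 0$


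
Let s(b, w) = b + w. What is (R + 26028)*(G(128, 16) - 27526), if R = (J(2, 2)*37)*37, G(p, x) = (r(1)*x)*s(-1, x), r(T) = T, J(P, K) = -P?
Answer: -635490940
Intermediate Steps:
G(p, x) = x*(-1 + x) (G(p, x) = (1*x)*(-1 + x) = x*(-1 + x))
R = -2738 (R = (-1*2*37)*37 = -2*37*37 = -74*37 = -2738)
(R + 26028)*(G(128, 16) - 27526) = (-2738 + 26028)*(16*(-1 + 16) - 27526) = 23290*(16*15 - 27526) = 23290*(240 - 27526) = 23290*(-27286) = -635490940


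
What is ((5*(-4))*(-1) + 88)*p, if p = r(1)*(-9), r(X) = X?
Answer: -972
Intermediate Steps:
p = -9 (p = 1*(-9) = -9)
((5*(-4))*(-1) + 88)*p = ((5*(-4))*(-1) + 88)*(-9) = (-20*(-1) + 88)*(-9) = (20 + 88)*(-9) = 108*(-9) = -972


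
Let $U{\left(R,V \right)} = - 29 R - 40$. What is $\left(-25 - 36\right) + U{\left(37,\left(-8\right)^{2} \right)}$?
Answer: $-1174$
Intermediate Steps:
$U{\left(R,V \right)} = -40 - 29 R$
$\left(-25 - 36\right) + U{\left(37,\left(-8\right)^{2} \right)} = \left(-25 - 36\right) - 1113 = -61 - 1113 = -1174$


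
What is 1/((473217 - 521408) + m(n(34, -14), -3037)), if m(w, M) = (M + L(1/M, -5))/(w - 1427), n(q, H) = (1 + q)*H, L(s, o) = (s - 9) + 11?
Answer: -646881/31172818127 ≈ -2.0751e-5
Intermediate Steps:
L(s, o) = 2 + s (L(s, o) = (-9 + s) + 11 = 2 + s)
n(q, H) = H*(1 + q)
m(w, M) = (2 + M + 1/M)/(-1427 + w) (m(w, M) = (M + (2 + 1/M))/(w - 1427) = (2 + M + 1/M)/(-1427 + w))
1/((473217 - 521408) + m(n(34, -14), -3037)) = 1/((473217 - 521408) + (1 + (-3037)² + 2*(-3037))/((-3037)*(-1427 - 14*(1 + 34)))) = 1/(-48191 - (1 + 9223369 - 6074)/(3037*(-1427 - 14*35))) = 1/(-48191 - 1/3037*9217296/(-1427 - 490)) = 1/(-48191 - 1/3037*9217296/(-1917)) = 1/(-48191 - 1/3037*(-1/1917)*9217296) = 1/(-48191 + 1024144/646881) = 1/(-31172818127/646881) = -646881/31172818127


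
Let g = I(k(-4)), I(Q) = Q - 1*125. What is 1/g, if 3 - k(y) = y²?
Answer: -1/138 ≈ -0.0072464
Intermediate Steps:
k(y) = 3 - y²
I(Q) = -125 + Q (I(Q) = Q - 125 = -125 + Q)
g = -138 (g = -125 + (3 - 1*(-4)²) = -125 + (3 - 1*16) = -125 + (3 - 16) = -125 - 13 = -138)
1/g = 1/(-138) = -1/138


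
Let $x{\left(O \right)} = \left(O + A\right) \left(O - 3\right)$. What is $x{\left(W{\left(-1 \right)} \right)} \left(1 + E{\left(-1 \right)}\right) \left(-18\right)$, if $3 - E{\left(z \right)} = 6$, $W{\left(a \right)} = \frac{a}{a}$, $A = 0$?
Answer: $-72$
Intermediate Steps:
$W{\left(a \right)} = 1$
$E{\left(z \right)} = -3$ ($E{\left(z \right)} = 3 - 6 = -3$)
$x{\left(O \right)} = O \left(-3 + O\right)$ ($x{\left(O \right)} = \left(O + 0\right) \left(O - 3\right) = O \left(-3 + O\right)$)
$x{\left(W{\left(-1 \right)} \right)} \left(1 + E{\left(-1 \right)}\right) \left(-18\right) = 1 \left(-3 + 1\right) \left(1 - 3\right) \left(-18\right) = 1 \left(-2\right) \left(-2\right) \left(-18\right) = \left(-2\right) \left(-2\right) \left(-18\right) = 4 \left(-18\right) = -72$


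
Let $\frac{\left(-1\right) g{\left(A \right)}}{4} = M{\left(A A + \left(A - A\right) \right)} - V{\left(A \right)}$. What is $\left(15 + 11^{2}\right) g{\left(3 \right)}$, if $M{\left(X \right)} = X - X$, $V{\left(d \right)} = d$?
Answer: $1632$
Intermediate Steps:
$M{\left(X \right)} = 0$
$g{\left(A \right)} = 4 A$ ($g{\left(A \right)} = - 4 \left(0 - A\right) = - 4 \left(- A\right) = 4 A$)
$\left(15 + 11^{2}\right) g{\left(3 \right)} = \left(15 + 11^{2}\right) 4 \cdot 3 = \left(15 + 121\right) 12 = 136 \cdot 12 = 1632$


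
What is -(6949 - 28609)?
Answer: 21660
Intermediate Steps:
-(6949 - 28609) = -1*(-21660) = 21660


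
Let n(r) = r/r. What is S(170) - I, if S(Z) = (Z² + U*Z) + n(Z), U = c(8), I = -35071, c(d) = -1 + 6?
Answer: 64822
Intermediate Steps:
n(r) = 1
c(d) = 5
U = 5
S(Z) = 1 + Z² + 5*Z (S(Z) = (Z² + 5*Z) + 1 = 1 + Z² + 5*Z)
S(170) - I = (1 + 170² + 5*170) - 1*(-35071) = (1 + 28900 + 850) + 35071 = 29751 + 35071 = 64822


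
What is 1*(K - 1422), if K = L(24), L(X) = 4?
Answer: -1418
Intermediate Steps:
K = 4
1*(K - 1422) = 1*(4 - 1422) = 1*(-1418) = -1418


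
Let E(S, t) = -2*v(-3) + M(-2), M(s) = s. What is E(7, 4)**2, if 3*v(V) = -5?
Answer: 16/9 ≈ 1.7778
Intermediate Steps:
v(V) = -5/3 (v(V) = (1/3)*(-5) = -5/3)
E(S, t) = 4/3 (E(S, t) = -2*(-5/3) - 2 = 10/3 - 2 = 4/3)
E(7, 4)**2 = (4/3)**2 = 16/9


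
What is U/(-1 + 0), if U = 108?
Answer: -108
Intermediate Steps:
U/(-1 + 0) = 108/(-1 + 0) = 108/(-1) = -1*108 = -108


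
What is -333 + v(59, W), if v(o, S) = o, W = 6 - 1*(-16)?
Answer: -274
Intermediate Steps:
W = 22 (W = 6 + 16 = 22)
-333 + v(59, W) = -333 + 59 = -274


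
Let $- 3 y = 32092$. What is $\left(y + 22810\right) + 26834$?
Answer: $\frac{116840}{3} \approx 38947.0$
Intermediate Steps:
$y = - \frac{32092}{3}$ ($y = \left(- \frac{1}{3}\right) 32092 = - \frac{32092}{3} \approx -10697.0$)
$\left(y + 22810\right) + 26834 = \left(- \frac{32092}{3} + 22810\right) + 26834 = \frac{36338}{3} + 26834 = \frac{116840}{3}$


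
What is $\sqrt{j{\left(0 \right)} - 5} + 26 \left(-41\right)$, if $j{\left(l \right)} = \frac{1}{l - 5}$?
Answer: $-1066 + \frac{i \sqrt{130}}{5} \approx -1066.0 + 2.2803 i$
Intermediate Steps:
$j{\left(l \right)} = \frac{1}{-5 + l}$
$\sqrt{j{\left(0 \right)} - 5} + 26 \left(-41\right) = \sqrt{\frac{1}{-5 + 0} - 5} + 26 \left(-41\right) = \sqrt{\frac{1}{-5} - 5} - 1066 = \sqrt{- \frac{1}{5} - 5} - 1066 = \sqrt{- \frac{26}{5}} - 1066 = \frac{i \sqrt{130}}{5} - 1066 = -1066 + \frac{i \sqrt{130}}{5}$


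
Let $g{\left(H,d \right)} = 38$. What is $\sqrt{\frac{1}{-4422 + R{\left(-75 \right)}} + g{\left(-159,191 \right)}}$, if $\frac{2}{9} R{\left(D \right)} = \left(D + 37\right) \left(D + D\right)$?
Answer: $\frac{\sqrt{4280971155}}{10614} \approx 6.1644$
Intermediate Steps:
$R{\left(D \right)} = 9 D \left(37 + D\right)$ ($R{\left(D \right)} = \frac{9 \left(D + 37\right) \left(D + D\right)}{2} = \frac{9 \left(37 + D\right) 2 D}{2} = \frac{9 \cdot 2 D \left(37 + D\right)}{2} = 9 D \left(37 + D\right)$)
$\sqrt{\frac{1}{-4422 + R{\left(-75 \right)}} + g{\left(-159,191 \right)}} = \sqrt{\frac{1}{-4422 + 9 \left(-75\right) \left(37 - 75\right)} + 38} = \sqrt{\frac{1}{-4422 + 9 \left(-75\right) \left(-38\right)} + 38} = \sqrt{\frac{1}{-4422 + 25650} + 38} = \sqrt{\frac{1}{21228} + 38} = \sqrt{\frac{806665}{21228}} = \frac{\sqrt{4280971155}}{10614}$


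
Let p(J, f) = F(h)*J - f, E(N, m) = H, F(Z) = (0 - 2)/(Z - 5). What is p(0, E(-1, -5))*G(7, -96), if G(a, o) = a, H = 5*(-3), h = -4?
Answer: 105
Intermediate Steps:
H = -15
F(Z) = -2/(-5 + Z)
E(N, m) = -15
p(J, f) = -f + 2*J/9 (p(J, f) = (-2/(-5 - 4))*J - f = (-2/(-9))*J - f = (-2*(-⅑))*J - f = 2*J/9 - f = -f + 2*J/9)
p(0, E(-1, -5))*G(7, -96) = (-1*(-15) + (2/9)*0)*7 = (15 + 0)*7 = 15*7 = 105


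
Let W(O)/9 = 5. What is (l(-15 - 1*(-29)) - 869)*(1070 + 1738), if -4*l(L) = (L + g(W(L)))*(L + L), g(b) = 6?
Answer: -2833272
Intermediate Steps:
W(O) = 45 (W(O) = 9*5 = 45)
l(L) = -L*(6 + L)/2 (l(L) = -(L + 6)*(L + L)/4 = -(6 + L)*2*L/4 = -L*(6 + L)/2)
(l(-15 - 1*(-29)) - 869)*(1070 + 1738) = (-(-15 - 1*(-29))*(6 + (-15 - 1*(-29)))/2 - 869)*(1070 + 1738) = (-(-15 + 29)*(6 + (-15 + 29))/2 - 869)*2808 = (-½*14*(6 + 14) - 869)*2808 = (-½*14*20 - 869)*2808 = (-140 - 869)*2808 = -1009*2808 = -2833272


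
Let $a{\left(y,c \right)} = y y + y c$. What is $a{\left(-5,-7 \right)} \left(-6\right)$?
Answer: $-360$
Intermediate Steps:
$a{\left(y,c \right)} = y^{2} + c y$
$a{\left(-5,-7 \right)} \left(-6\right) = - 5 \left(-7 - 5\right) \left(-6\right) = \left(-5\right) \left(-12\right) \left(-6\right) = 60 \left(-6\right) = -360$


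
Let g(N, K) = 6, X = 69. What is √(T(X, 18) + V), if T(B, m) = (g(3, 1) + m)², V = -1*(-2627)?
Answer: √3203 ≈ 56.595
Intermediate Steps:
V = 2627
T(B, m) = (6 + m)²
√(T(X, 18) + V) = √((6 + 18)² + 2627) = √(24² + 2627) = √(576 + 2627) = √3203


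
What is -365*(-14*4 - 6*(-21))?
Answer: -25550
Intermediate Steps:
-365*(-14*4 - 6*(-21)) = -365*(-56 + 126) = -365*70 = -25550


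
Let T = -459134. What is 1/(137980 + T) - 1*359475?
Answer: -115446834151/321154 ≈ -3.5948e+5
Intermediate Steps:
1/(137980 + T) - 1*359475 = 1/(137980 - 459134) - 1*359475 = 1/(-321154) - 359475 = -1/321154 - 359475 = -115446834151/321154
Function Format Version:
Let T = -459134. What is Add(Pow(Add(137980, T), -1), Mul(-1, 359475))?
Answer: Rational(-115446834151, 321154) ≈ -3.5948e+5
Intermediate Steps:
Add(Pow(Add(137980, T), -1), Mul(-1, 359475)) = Add(Pow(Add(137980, -459134), -1), Mul(-1, 359475)) = Add(Pow(-321154, -1), -359475) = Add(Rational(-1, 321154), -359475) = Rational(-115446834151, 321154)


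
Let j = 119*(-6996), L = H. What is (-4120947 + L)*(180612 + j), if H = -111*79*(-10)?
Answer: 2629328637384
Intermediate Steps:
H = 87690 (H = -8769*(-10) = 87690)
L = 87690
j = -832524
(-4120947 + L)*(180612 + j) = (-4120947 + 87690)*(180612 - 832524) = -4033257*(-651912) = 2629328637384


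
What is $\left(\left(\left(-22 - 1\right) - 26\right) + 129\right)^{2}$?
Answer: $6400$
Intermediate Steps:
$\left(\left(\left(-22 - 1\right) - 26\right) + 129\right)^{2} = \left(\left(-23 - 26\right) + 129\right)^{2} = \left(-49 + 129\right)^{2} = 80^{2} = 6400$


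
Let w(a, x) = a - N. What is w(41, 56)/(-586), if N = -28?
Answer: -69/586 ≈ -0.11775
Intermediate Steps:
w(a, x) = 28 + a (w(a, x) = a - 1*(-28) = a + 28 = 28 + a)
w(41, 56)/(-586) = (28 + 41)/(-586) = 69*(-1/586) = -69/586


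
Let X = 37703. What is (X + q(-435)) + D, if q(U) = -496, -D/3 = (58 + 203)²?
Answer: -167156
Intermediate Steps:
D = -204363 (D = -3*(58 + 203)² = -3*261² = -3*68121 = -204363)
(X + q(-435)) + D = (37703 - 496) - 204363 = 37207 - 204363 = -167156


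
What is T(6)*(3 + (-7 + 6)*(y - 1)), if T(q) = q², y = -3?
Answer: 252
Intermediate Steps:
T(6)*(3 + (-7 + 6)*(y - 1)) = 6²*(3 + (-7 + 6)*(-3 - 1)) = 36*(3 - 1*(-4)) = 36*(3 + 4) = 36*7 = 252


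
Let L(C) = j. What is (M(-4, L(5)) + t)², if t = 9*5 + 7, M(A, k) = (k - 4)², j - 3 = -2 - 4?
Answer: 10201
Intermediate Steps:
j = -3 (j = 3 + (-2 - 4) = 3 - 6 = -3)
L(C) = -3
M(A, k) = (-4 + k)²
t = 52 (t = 45 + 7 = 52)
(M(-4, L(5)) + t)² = ((-4 - 3)² + 52)² = ((-7)² + 52)² = (49 + 52)² = 101² = 10201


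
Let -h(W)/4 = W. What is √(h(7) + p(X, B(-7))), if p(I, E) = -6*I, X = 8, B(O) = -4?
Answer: 2*I*√19 ≈ 8.7178*I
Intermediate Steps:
h(W) = -4*W
√(h(7) + p(X, B(-7))) = √(-4*7 - 6*8) = √(-28 - 48) = √(-76) = 2*I*√19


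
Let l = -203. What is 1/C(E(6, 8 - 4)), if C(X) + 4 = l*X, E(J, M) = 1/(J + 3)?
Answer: -9/239 ≈ -0.037657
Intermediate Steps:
E(J, M) = 1/(3 + J)
C(X) = -4 - 203*X
1/C(E(6, 8 - 4)) = 1/(-4 - 203/(3 + 6)) = 1/(-4 - 203/9) = 1/(-239/9) = -9/239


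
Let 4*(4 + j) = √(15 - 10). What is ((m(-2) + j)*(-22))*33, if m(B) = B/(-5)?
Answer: 13068/5 - 363*√5/2 ≈ 2207.8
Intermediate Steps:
j = -4 + √5/4 (j = -4 + √(15 - 10)/4 = -4 + √5/4 ≈ -3.4410)
m(B) = -B/5 (m(B) = B*(-⅕) = -B/5)
((m(-2) + j)*(-22))*33 = ((-⅕*(-2) + (-4 + √5/4))*(-22))*33 = ((⅖ + (-4 + √5/4))*(-22))*33 = ((-18/5 + √5/4)*(-22))*33 = (396/5 - 11*√5/2)*33 = 13068/5 - 363*√5/2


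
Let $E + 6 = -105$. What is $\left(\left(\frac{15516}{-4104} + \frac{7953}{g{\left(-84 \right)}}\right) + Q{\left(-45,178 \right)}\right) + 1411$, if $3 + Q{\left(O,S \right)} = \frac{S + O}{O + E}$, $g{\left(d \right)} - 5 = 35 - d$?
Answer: $\frac{67420061}{45942} \approx 1467.5$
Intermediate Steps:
$E = -111$ ($E = -6 - 105 = -111$)
$g{\left(d \right)} = 40 - d$ ($g{\left(d \right)} = 5 - \left(-35 + d\right) = 40 - d$)
$Q{\left(O,S \right)} = -3 + \frac{O + S}{-111 + O}$ ($Q{\left(O,S \right)} = -3 + \frac{S + O}{O - 111} = -3 + \frac{O + S}{-111 + O}$)
$\left(\left(\frac{15516}{-4104} + \frac{7953}{g{\left(-84 \right)}}\right) + Q{\left(-45,178 \right)}\right) + 1411 = \left(\left(\frac{15516}{-4104} + \frac{7953}{40 - -84}\right) + \frac{333 + 178 - -90}{-111 - 45}\right) + 1411 = \left(\left(15516 \left(- \frac{1}{4104}\right) + \frac{7953}{40 + 84}\right) + \frac{333 + 178 + 90}{-156}\right) + 1411 = \left(\left(- \frac{431}{114} + \frac{7953}{124}\right) - \frac{601}{156}\right) + 1411 = \left(\frac{426599}{7068} - \frac{601}{156}\right) + 1411 = \frac{2595899}{45942} + 1411 = \frac{67420061}{45942}$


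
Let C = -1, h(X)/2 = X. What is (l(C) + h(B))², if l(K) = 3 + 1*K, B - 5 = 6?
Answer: 576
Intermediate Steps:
B = 11 (B = 5 + 6 = 11)
h(X) = 2*X
l(K) = 3 + K
(l(C) + h(B))² = ((3 - 1) + 2*11)² = (2 + 22)² = 24² = 576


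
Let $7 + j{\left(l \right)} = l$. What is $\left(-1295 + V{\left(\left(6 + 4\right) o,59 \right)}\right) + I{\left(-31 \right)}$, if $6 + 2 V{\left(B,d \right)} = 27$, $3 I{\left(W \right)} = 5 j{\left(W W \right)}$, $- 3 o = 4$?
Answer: $\frac{611}{2} \approx 305.5$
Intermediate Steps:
$j{\left(l \right)} = -7 + l$
$o = - \frac{4}{3}$ ($o = \left(- \frac{1}{3}\right) 4 = - \frac{4}{3} \approx -1.3333$)
$I{\left(W \right)} = - \frac{35}{3} + \frac{5 W^{2}}{3}$ ($I{\left(W \right)} = \frac{5 \left(-7 + W W\right)}{3} = \frac{5 \left(-7 + W^{2}\right)}{3} = \frac{-35 + 5 W^{2}}{3} = - \frac{35}{3} + \frac{5 W^{2}}{3}$)
$V{\left(B,d \right)} = \frac{21}{2}$ ($V{\left(B,d \right)} = -3 + \frac{1}{2} \cdot 27 = -3 + \frac{27}{2} = \frac{21}{2}$)
$\left(-1295 + V{\left(\left(6 + 4\right) o,59 \right)}\right) + I{\left(-31 \right)} = \left(-1295 + \frac{21}{2}\right) - \left(\frac{35}{3} - \frac{5 \left(-31\right)^{2}}{3}\right) = - \frac{2569}{2} + \left(- \frac{35}{3} + \frac{5}{3} \cdot 961\right) = - \frac{2569}{2} + \left(- \frac{35}{3} + \frac{4805}{3}\right) = - \frac{2569}{2} + 1590 = \frac{611}{2}$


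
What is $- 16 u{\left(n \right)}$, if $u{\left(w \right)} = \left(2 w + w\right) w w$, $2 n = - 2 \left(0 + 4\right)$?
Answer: $3072$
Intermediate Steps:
$n = -4$ ($n = \frac{\left(-2\right) \left(0 + 4\right)}{2} = \frac{\left(-2\right) 4}{2} = \frac{1}{2} \left(-8\right) = -4$)
$u{\left(w \right)} = 3 w^{3}$ ($u{\left(w \right)} = 3 w w w = 3 w^{2} w = 3 w^{3}$)
$- 16 u{\left(n \right)} = - 16 \cdot 3 \left(-4\right)^{3} = - 16 \cdot 3 \left(-64\right) = \left(-16\right) \left(-192\right) = 3072$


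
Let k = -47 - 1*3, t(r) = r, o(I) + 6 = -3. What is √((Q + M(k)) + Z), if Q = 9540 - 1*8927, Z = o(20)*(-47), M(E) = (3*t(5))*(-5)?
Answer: 31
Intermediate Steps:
o(I) = -9 (o(I) = -6 - 3 = -9)
k = -50 (k = -47 - 3 = -50)
M(E) = -75 (M(E) = (3*5)*(-5) = 15*(-5) = -75)
Z = 423 (Z = -9*(-47) = 423)
Q = 613 (Q = 9540 - 8927 = 613)
√((Q + M(k)) + Z) = √((613 - 75) + 423) = √(538 + 423) = √961 = 31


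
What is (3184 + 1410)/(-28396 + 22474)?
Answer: -2297/2961 ≈ -0.77575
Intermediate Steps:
(3184 + 1410)/(-28396 + 22474) = 4594/(-5922) = 4594*(-1/5922) = -2297/2961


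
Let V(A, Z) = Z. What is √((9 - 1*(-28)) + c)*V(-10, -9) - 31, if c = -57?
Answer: -31 - 18*I*√5 ≈ -31.0 - 40.249*I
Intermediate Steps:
√((9 - 1*(-28)) + c)*V(-10, -9) - 31 = √((9 - 1*(-28)) - 57)*(-9) - 31 = √((9 + 28) - 57)*(-9) - 31 = √(37 - 57)*(-9) - 31 = √(-20)*(-9) - 31 = (2*I*√5)*(-9) - 31 = -18*I*√5 - 31 = -31 - 18*I*√5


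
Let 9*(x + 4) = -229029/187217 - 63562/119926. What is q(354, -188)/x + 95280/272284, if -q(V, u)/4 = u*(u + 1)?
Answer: 1981880356405070262/59118904167995 ≈ 33524.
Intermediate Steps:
q(V, u) = -4*u*(1 + u) (q(V, u) = -4*u*(u + 1) = -4*u*(1 + u))
x = -6947910760/1656308799 (x = -4 + (-229029/187217 - 63562/119926)/9 = -4 + (-229029*1/187217 - 63562*1/119926)/9 = -4 + (-229029/187217 - 521/983)/9 = -4 + (⅑)*(-322675564/184034311) = -4 - 322675564/1656308799 = -6947910760/1656308799 ≈ -4.1948)
q(354, -188)/x + 95280/272284 = (-4*(-188)*(1 - 188))/(-6947910760/1656308799) + 95280/272284 = -4*(-188)*(-187)*(-1656308799/6947910760) + 95280*(1/272284) = -140624*(-1656308799/6947910760) + 23820/68071 = 29114596068822/868488845 + 23820/68071 = 1981880356405070262/59118904167995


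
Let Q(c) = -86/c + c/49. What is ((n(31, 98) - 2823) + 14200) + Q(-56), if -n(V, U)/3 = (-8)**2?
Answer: 313191/28 ≈ 11185.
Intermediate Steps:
n(V, U) = -192 (n(V, U) = -3*(-8)**2 = -3*64 = -192)
Q(c) = -86/c + c/49 (Q(c) = -86/c + c*(1/49) = -86/c + c/49)
((n(31, 98) - 2823) + 14200) + Q(-56) = ((-192 - 2823) + 14200) + (-86/(-56) + (1/49)*(-56)) = (-3015 + 14200) + (-86*(-1/56) - 8/7) = 11185 + (43/28 - 8/7) = 11185 + 11/28 = 313191/28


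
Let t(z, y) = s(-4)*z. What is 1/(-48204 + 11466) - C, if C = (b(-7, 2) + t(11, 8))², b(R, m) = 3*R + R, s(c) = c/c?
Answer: -10617283/36738 ≈ -289.00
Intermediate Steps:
s(c) = 1
b(R, m) = 4*R
t(z, y) = z (t(z, y) = 1*z = z)
C = 289 (C = (4*(-7) + 11)² = (-28 + 11)² = (-17)² = 289)
1/(-48204 + 11466) - C = 1/(-48204 + 11466) - 1*289 = 1/(-36738) - 289 = -1/36738 - 289 = -10617283/36738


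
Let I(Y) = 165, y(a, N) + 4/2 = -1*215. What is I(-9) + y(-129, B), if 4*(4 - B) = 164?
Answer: -52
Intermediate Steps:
B = -37 (B = 4 - 1/4*164 = 4 - 41 = -37)
y(a, N) = -217 (y(a, N) = -2 - 1*215 = -2 - 215 = -217)
I(-9) + y(-129, B) = 165 - 217 = -52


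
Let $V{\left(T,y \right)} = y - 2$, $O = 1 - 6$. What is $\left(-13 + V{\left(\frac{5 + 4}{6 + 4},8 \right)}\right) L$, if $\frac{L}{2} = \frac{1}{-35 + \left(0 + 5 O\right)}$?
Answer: $\frac{7}{30} \approx 0.23333$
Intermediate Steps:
$O = -5$ ($O = 1 - 6 = -5$)
$V{\left(T,y \right)} = -2 + y$ ($V{\left(T,y \right)} = y - 2 = -2 + y$)
$L = - \frac{1}{30}$ ($L = \frac{2}{-35 + \left(0 + 5 \left(-5\right)\right)} = \frac{2}{-35 + \left(0 - 25\right)} = \frac{2}{-35 - 25} = \frac{2}{-60} = 2 \left(- \frac{1}{60}\right) = - \frac{1}{30} \approx -0.033333$)
$\left(-13 + V{\left(\frac{5 + 4}{6 + 4},8 \right)}\right) L = \left(-13 + \left(-2 + 8\right)\right) \left(- \frac{1}{30}\right) = \left(-13 + 6\right) \left(- \frac{1}{30}\right) = \left(-7\right) \left(- \frac{1}{30}\right) = \frac{7}{30}$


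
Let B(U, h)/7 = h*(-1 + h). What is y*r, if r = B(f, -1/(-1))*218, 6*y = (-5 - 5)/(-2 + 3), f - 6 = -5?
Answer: 0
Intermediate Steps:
f = 1 (f = 6 - 5 = 1)
B(U, h) = 7*h*(-1 + h) (B(U, h) = 7*(h*(-1 + h)) = 7*h*(-1 + h))
y = -5/3 (y = ((-5 - 5)/(-2 + 3))/6 = (-10/1)/6 = (-10*1)/6 = (1/6)*(-10) = -5/3 ≈ -1.6667)
r = 0 (r = (7*(-1/(-1))*(-1 - 1/(-1)))*218 = (7*(-1*(-1))*(-1 - 1*(-1)))*218 = (7*1*(-1 + 1))*218 = (7*1*0)*218 = 0*218 = 0)
y*r = -5/3*0 = 0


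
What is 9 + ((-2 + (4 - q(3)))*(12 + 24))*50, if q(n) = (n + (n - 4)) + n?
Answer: -5391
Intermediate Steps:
q(n) = -4 + 3*n (q(n) = (n + (-4 + n)) + n = (-4 + 2*n) + n = -4 + 3*n)
9 + ((-2 + (4 - q(3)))*(12 + 24))*50 = 9 + ((-2 + (4 - (-4 + 3*3)))*(12 + 24))*50 = 9 + ((-2 + (4 - (-4 + 9)))*36)*50 = 9 + ((-2 + (4 - 1*5))*36)*50 = 9 + ((-2 + (4 - 5))*36)*50 = 9 + ((-2 - 1)*36)*50 = 9 - 3*36*50 = 9 - 108*50 = 9 - 5400 = -5391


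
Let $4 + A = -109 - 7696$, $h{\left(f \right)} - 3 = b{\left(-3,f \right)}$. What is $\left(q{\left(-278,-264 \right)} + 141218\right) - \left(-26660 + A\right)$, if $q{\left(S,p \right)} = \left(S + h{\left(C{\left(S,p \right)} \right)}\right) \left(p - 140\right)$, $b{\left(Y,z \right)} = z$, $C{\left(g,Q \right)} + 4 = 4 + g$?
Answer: $399099$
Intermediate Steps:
$C{\left(g,Q \right)} = g$ ($C{\left(g,Q \right)} = -4 + \left(4 + g\right) = g$)
$h{\left(f \right)} = 3 + f$
$q{\left(S,p \right)} = \left(-140 + p\right) \left(3 + 2 S\right)$ ($q{\left(S,p \right)} = \left(S + \left(3 + S\right)\right) \left(p - 140\right) = \left(3 + 2 S\right) \left(-140 + p\right) = \left(-140 + p\right) \left(3 + 2 S\right)$)
$A = -7809$ ($A = -4 - 7805 = -7809$)
$\left(q{\left(-278,-264 \right)} + 141218\right) - \left(-26660 + A\right) = \left(\left(-420 - -77840 - -73392 - 264 \left(3 - 278\right)\right) + 141218\right) + \left(26660 - -7809\right) = \left(\left(-420 + 77840 + 73392 - -72600\right) + 141218\right) + \left(26660 + 7809\right) = \left(\left(-420 + 77840 + 73392 + 72600\right) + 141218\right) + 34469 = \left(223412 + 141218\right) + 34469 = 364630 + 34469 = 399099$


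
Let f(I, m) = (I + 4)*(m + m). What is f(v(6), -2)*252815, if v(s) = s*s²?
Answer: -222477200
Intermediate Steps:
v(s) = s³
f(I, m) = 2*m*(4 + I) (f(I, m) = (4 + I)*(2*m) = 2*m*(4 + I))
f(v(6), -2)*252815 = (2*(-2)*(4 + 6³))*252815 = (2*(-2)*(4 + 216))*252815 = (2*(-2)*220)*252815 = -880*252815 = -222477200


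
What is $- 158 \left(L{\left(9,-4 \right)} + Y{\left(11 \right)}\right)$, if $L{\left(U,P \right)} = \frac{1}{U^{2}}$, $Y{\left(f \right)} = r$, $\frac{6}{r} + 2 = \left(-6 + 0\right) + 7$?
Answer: $\frac{76630}{81} \approx 946.05$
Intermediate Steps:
$r = -6$ ($r = \frac{6}{-2 + \left(\left(-6 + 0\right) + 7\right)} = \frac{6}{-2 + \left(-6 + 7\right)} = \frac{6}{-2 + 1} = \frac{6}{-1} = 6 \left(-1\right) = -6$)
$Y{\left(f \right)} = -6$
$L{\left(U,P \right)} = \frac{1}{U^{2}}$
$- 158 \left(L{\left(9,-4 \right)} + Y{\left(11 \right)}\right) = - 158 \left(\frac{1}{81} - 6\right) = \left(-158\right) \left(- \frac{485}{81}\right) = \frac{76630}{81}$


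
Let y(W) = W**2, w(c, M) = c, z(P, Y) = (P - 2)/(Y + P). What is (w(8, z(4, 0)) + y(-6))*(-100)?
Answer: -4400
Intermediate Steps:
z(P, Y) = (-2 + P)/(P + Y)
(w(8, z(4, 0)) + y(-6))*(-100) = (8 + (-6)**2)*(-100) = (8 + 36)*(-100) = 44*(-100) = -4400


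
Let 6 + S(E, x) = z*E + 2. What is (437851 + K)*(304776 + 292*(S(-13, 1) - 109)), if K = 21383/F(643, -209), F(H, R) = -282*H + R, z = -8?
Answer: 24016312308869496/181535 ≈ 1.3230e+11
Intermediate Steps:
S(E, x) = -4 - 8*E (S(E, x) = -6 + (-8*E + 2) = -6 + (2 - 8*E) = -4 - 8*E)
F(H, R) = R - 282*H
K = -21383/181535 (K = 21383/(-209 - 282*643) = 21383/(-209 - 181326) = 21383/(-181535) = 21383*(-1/181535) = -21383/181535 ≈ -0.11779)
(437851 + K)*(304776 + 292*(S(-13, 1) - 109)) = (437851 - 21383/181535)*(304776 + 292*((-4 - 8*(-13)) - 109)) = 79485259902*(304776 + 292*((-4 + 104) - 109))/181535 = 79485259902*(304776 + 292*(100 - 109))/181535 = 79485259902*(304776 + 292*(-9))/181535 = 79485259902*(304776 - 2628)/181535 = (79485259902/181535)*302148 = 24016312308869496/181535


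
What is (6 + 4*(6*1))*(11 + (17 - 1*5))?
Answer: 690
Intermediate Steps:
(6 + 4*(6*1))*(11 + (17 - 1*5)) = (6 + 4*6)*(11 + (17 - 5)) = (6 + 24)*(11 + 12) = 30*23 = 690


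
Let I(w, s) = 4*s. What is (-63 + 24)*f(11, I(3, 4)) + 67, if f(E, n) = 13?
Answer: -440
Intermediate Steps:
(-63 + 24)*f(11, I(3, 4)) + 67 = (-63 + 24)*13 + 67 = -39*13 + 67 = -507 + 67 = -440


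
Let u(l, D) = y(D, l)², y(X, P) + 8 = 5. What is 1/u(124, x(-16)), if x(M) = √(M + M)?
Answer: ⅑ ≈ 0.11111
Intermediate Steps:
y(X, P) = -3 (y(X, P) = -8 + 5 = -3)
x(M) = √2*√M (x(M) = √(2*M) = √2*√M)
u(l, D) = 9 (u(l, D) = (-3)² = 9)
1/u(124, x(-16)) = 1/9 = ⅑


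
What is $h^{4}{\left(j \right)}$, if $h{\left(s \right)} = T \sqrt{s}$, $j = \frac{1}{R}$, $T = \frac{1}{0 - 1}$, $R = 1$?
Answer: $1$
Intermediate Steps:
$T = -1$ ($T = \frac{1}{-1} = -1$)
$j = 1$ ($j = 1^{-1} = 1$)
$h{\left(s \right)} = - \sqrt{s}$
$h^{4}{\left(j \right)} = \left(- \sqrt{1}\right)^{4} = \left(\left(-1\right) 1\right)^{4} = \left(-1\right)^{4} = 1$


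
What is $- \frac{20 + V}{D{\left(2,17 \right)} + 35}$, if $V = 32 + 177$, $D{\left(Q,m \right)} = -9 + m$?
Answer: $- \frac{229}{43} \approx -5.3256$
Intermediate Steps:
$V = 209$
$- \frac{20 + V}{D{\left(2,17 \right)} + 35} = - \frac{20 + 209}{\left(-9 + 17\right) + 35} = - \frac{229}{8 + 35} = - \frac{229}{43}$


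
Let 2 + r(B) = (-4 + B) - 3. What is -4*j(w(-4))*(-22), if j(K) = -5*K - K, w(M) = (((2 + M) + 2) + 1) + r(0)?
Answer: 4224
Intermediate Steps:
r(B) = -9 + B (r(B) = -2 + ((-4 + B) - 3) = -2 + (-7 + B) = -9 + B)
w(M) = -4 + M (w(M) = (((2 + M) + 2) + 1) + (-9 + 0) = ((4 + M) + 1) - 9 = (5 + M) - 9 = -4 + M)
j(K) = -6*K
-4*j(w(-4))*(-22) = -(-24)*(-4 - 4)*(-22) = -(-24)*(-8)*(-22) = -4*48*(-22) = -192*(-22) = 4224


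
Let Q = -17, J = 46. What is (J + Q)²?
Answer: 841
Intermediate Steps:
(J + Q)² = (46 - 17)² = 29² = 841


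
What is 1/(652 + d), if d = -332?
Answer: 1/320 ≈ 0.0031250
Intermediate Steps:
1/(652 + d) = 1/(652 - 332) = 1/320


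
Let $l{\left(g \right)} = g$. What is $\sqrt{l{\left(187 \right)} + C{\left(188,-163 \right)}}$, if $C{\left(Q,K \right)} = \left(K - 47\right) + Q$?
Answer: $\sqrt{165} \approx 12.845$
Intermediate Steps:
$C{\left(Q,K \right)} = -47 + K + Q$ ($C{\left(Q,K \right)} = \left(-47 + K\right) + Q = -47 + K + Q$)
$\sqrt{l{\left(187 \right)} + C{\left(188,-163 \right)}} = \sqrt{187 - 22} = \sqrt{165}$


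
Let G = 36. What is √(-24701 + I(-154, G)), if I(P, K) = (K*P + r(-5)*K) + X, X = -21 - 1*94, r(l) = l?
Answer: 2*I*√7635 ≈ 174.76*I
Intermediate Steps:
X = -115 (X = -21 - 94 = -115)
I(P, K) = -115 - 5*K + K*P (I(P, K) = (K*P - 5*K) - 115 = (-5*K + K*P) - 115 = -115 - 5*K + K*P)
√(-24701 + I(-154, G)) = √(-24701 + (-115 - 5*36 + 36*(-154))) = √(-24701 + (-115 - 180 - 5544)) = √(-24701 - 5839) = √(-30540) = 2*I*√7635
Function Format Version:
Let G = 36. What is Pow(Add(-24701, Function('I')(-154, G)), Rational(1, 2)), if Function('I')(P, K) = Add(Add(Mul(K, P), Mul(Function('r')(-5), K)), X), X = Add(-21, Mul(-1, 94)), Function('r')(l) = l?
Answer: Mul(2, I, Pow(7635, Rational(1, 2))) ≈ Mul(174.76, I)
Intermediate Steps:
X = -115 (X = Add(-21, -94) = -115)
Function('I')(P, K) = Add(-115, Mul(-5, K), Mul(K, P)) (Function('I')(P, K) = Add(Add(Mul(K, P), Mul(-5, K)), -115) = Add(Add(Mul(-5, K), Mul(K, P)), -115) = Add(-115, Mul(-5, K), Mul(K, P)))
Pow(Add(-24701, Function('I')(-154, G)), Rational(1, 2)) = Pow(Add(-24701, Add(-115, Mul(-5, 36), Mul(36, -154))), Rational(1, 2)) = Pow(Add(-24701, Add(-115, -180, -5544)), Rational(1, 2)) = Pow(Add(-24701, -5839), Rational(1, 2)) = Pow(-30540, Rational(1, 2)) = Mul(2, I, Pow(7635, Rational(1, 2)))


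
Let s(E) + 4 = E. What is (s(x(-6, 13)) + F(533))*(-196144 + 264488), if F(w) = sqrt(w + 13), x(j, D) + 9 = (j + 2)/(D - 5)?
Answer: -922644 + 68344*sqrt(546) ≈ 6.7433e+5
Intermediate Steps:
x(j, D) = -9 + (2 + j)/(-5 + D) (x(j, D) = -9 + (j + 2)/(D - 5) = -9 + (2 + j)/(-5 + D))
s(E) = -4 + E
F(w) = sqrt(13 + w)
(s(x(-6, 13)) + F(533))*(-196144 + 264488) = ((-4 + (47 - 6 - 9*13)/(-5 + 13)) + sqrt(13 + 533))*(-196144 + 264488) = ((-4 + (47 - 6 - 117)/8) + sqrt(546))*68344 = ((-4 + (1/8)*(-76)) + sqrt(546))*68344 = ((-4 - 19/2) + sqrt(546))*68344 = (-27/2 + sqrt(546))*68344 = -922644 + 68344*sqrt(546)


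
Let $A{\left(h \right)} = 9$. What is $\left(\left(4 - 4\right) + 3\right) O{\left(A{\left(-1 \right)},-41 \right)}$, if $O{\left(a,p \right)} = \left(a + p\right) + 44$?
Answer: $36$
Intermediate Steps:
$O{\left(a,p \right)} = 44 + a + p$
$\left(\left(4 - 4\right) + 3\right) O{\left(A{\left(-1 \right)},-41 \right)} = \left(\left(4 - 4\right) + 3\right) \left(44 + 9 - 41\right) = \left(0 + 3\right) 12 = 3 \cdot 12 = 36$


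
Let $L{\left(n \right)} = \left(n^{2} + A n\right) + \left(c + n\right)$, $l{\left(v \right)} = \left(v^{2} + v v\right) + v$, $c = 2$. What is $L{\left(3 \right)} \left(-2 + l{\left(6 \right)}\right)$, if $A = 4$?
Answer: $1976$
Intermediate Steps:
$l{\left(v \right)} = v + 2 v^{2}$ ($l{\left(v \right)} = \left(v^{2} + v^{2}\right) + v = 2 v^{2} + v = v + 2 v^{2}$)
$L{\left(n \right)} = 2 + n^{2} + 5 n$ ($L{\left(n \right)} = \left(n^{2} + 4 n\right) + \left(2 + n\right) = 2 + n^{2} + 5 n$)
$L{\left(3 \right)} \left(-2 + l{\left(6 \right)}\right) = \left(2 + 3^{2} + 5 \cdot 3\right) \left(-2 + 6 \left(1 + 2 \cdot 6\right)\right) = \left(2 + 9 + 15\right) \left(-2 + 6 \left(1 + 12\right)\right) = 26 \left(-2 + 6 \cdot 13\right) = 26 \left(-2 + 78\right) = 26 \cdot 76 = 1976$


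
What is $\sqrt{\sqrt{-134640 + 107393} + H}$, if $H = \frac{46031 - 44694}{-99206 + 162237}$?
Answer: $\frac{\sqrt{84272447 + 3972906961 i \sqrt{27247}}}{63031} \approx 9.0854 + 9.0842 i$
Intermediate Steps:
$H = \frac{1337}{63031} \approx 0.021212$
$\sqrt{\sqrt{-134640 + 107393} + H} = \sqrt{\sqrt{-134640 + 107393} + \frac{1337}{63031}} = \sqrt{\sqrt{-27247} + \frac{1337}{63031}} = \sqrt{i \sqrt{27247} + \frac{1337}{63031}} = \sqrt{\frac{1337}{63031} + i \sqrt{27247}}$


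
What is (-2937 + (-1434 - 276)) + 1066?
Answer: -3581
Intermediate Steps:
(-2937 + (-1434 - 276)) + 1066 = (-2937 - 1710) + 1066 = -4647 + 1066 = -3581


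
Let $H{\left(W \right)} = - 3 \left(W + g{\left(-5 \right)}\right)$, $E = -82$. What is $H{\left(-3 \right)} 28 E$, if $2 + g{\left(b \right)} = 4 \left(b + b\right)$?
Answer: $-309960$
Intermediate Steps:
$g{\left(b \right)} = -2 + 8 b$ ($g{\left(b \right)} = -2 + 4 \left(b + b\right) = -2 + 4 \cdot 2 b = -2 + 8 b$)
$H{\left(W \right)} = 126 - 3 W$ ($H{\left(W \right)} = - 3 \left(W + \left(-2 + 8 \left(-5\right)\right)\right) = - 3 \left(W - 42\right) = - 3 \left(-42 + W\right) = 126 - 3 W$)
$H{\left(-3 \right)} 28 E = \left(126 - -9\right) 28 \left(-82\right) = \left(126 + 9\right) 28 \left(-82\right) = 135 \cdot 28 \left(-82\right) = 3780 \left(-82\right) = -309960$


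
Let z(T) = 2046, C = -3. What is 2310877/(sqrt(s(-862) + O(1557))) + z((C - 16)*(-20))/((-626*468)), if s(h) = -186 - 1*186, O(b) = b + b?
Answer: -341/48828 + 2310877*sqrt(2742)/2742 ≈ 44131.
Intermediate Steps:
O(b) = 2*b
s(h) = -372 (s(h) = -186 - 186 = -372)
2310877/(sqrt(s(-862) + O(1557))) + z((C - 16)*(-20))/((-626*468)) = 2310877/(sqrt(-372 + 2*1557)) + 2046/((-626*468)) = 2310877/(sqrt(-372 + 3114)) + 2046/(-292968) = 2310877/(sqrt(2742)) + 2046*(-1/292968) = 2310877*(sqrt(2742)/2742) - 341/48828 = 2310877*sqrt(2742)/2742 - 341/48828 = -341/48828 + 2310877*sqrt(2742)/2742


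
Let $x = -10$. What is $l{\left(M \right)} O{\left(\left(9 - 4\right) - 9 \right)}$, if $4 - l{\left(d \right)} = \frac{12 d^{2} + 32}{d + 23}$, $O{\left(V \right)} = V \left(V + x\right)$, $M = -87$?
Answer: $\frac{159453}{2} \approx 79727.0$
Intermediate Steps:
$O{\left(V \right)} = V \left(-10 + V\right)$ ($O{\left(V \right)} = V \left(V - 10\right) = V \left(-10 + V\right)$)
$l{\left(d \right)} = 4 - \frac{32 + 12 d^{2}}{23 + d}$ ($l{\left(d \right)} = 4 - \frac{12 d^{2} + 32}{d + 23} = 4 - \frac{32 + 12 d^{2}}{23 + d}$)
$l{\left(M \right)} O{\left(\left(9 - 4\right) - 9 \right)} = \frac{4 \left(15 - 87 - 3 \left(-87\right)^{2}\right)}{23 - 87} \left(\left(9 - 4\right) - 9\right) \left(-10 + \left(\left(9 - 4\right) - 9\right)\right) = \frac{4 \left(15 - 87 - 22707\right)}{-64} \left(5 - 9\right) \left(-10 + \left(5 - 9\right)\right) = 4 \left(- \frac{1}{64}\right) \left(15 - 87 - 22707\right) \left(- 4 \left(-10 - 4\right)\right) = 4 \left(- \frac{1}{64}\right) \left(-22779\right) \left(\left(-4\right) \left(-14\right)\right) = \frac{22779}{16} \cdot 56 = \frac{159453}{2}$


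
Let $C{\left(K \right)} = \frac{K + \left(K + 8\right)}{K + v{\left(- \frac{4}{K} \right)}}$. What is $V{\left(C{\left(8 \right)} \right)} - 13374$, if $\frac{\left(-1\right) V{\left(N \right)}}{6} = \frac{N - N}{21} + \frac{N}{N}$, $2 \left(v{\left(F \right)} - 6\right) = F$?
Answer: $-13380$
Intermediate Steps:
$v{\left(F \right)} = 6 + \frac{F}{2}$
$C{\left(K \right)} = \frac{8 + 2 K}{6 + K - \frac{2}{K}}$ ($C{\left(K \right)} = \frac{K + \left(K + 8\right)}{K + \left(6 + \frac{\left(-4\right) \frac{1}{K}}{2}\right)} = \frac{K + \left(8 + K\right)}{K + \left(6 - \frac{2}{K}\right)} = \frac{8 + 2 K}{6 + K - \frac{2}{K}}$)
$V{\left(N \right)} = -6$ ($V{\left(N \right)} = - 6 \left(\frac{N - N}{21} + \frac{N}{N}\right) = - 6 \left(0 \cdot \frac{1}{21} + 1\right) = - 6 \left(0 + 1\right) = \left(-6\right) 1 = -6$)
$V{\left(C{\left(8 \right)} \right)} - 13374 = -6 - 13374 = -13380$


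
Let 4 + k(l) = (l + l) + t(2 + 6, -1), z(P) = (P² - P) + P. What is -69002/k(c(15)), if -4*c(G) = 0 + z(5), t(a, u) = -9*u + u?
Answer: 138004/17 ≈ 8117.9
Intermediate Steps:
t(a, u) = -8*u
z(P) = P²
c(G) = -25/4 (c(G) = -(0 + 5²)/4 = -(0 + 25)/4 = -¼*25 = -25/4)
k(l) = 4 + 2*l (k(l) = -4 + ((l + l) - 8*(-1)) = -4 + (2*l + 8) = -4 + (8 + 2*l) = 4 + 2*l)
-69002/k(c(15)) = -69002/(4 + 2*(-25/4)) = -69002/(4 - 25/2) = -69002/(-17/2) = -69002*(-2/17) = 138004/17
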